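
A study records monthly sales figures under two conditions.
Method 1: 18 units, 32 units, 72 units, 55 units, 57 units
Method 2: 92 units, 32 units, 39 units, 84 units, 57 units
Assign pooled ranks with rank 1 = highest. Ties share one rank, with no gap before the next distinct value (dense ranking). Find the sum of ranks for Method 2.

20

Sorted (descending): 92, 84, 72, 57, 57, 55, 39, 32, 32, 18
The 2 values of 57 share dense rank 4.
The 2 values of 32 share dense rank 7.
Remaining distinct values take the next consecutive integers.
Method 2 values → pooled ranks: 92→1, 32→7, 39→6, 84→2, 57→4
Rank sum = 1 + 7 + 6 + 2 + 4 = 20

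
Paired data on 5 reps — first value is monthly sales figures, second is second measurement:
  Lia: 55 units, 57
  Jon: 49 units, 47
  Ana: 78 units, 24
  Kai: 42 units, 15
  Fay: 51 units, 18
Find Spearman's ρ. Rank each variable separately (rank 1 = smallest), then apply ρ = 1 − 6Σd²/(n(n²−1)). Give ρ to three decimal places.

0.500

Ranks of variable 1: 4, 2, 5, 1, 3
Ranks of variable 2: 5, 4, 3, 1, 2
d = r₁ − r₂: -1, -2, 2, 0, 1
d²: 1, 4, 4, 0, 1; Σd² = 10
ρ = 1 − 6·10/(5·24) = 1 − 60/120 = 0.500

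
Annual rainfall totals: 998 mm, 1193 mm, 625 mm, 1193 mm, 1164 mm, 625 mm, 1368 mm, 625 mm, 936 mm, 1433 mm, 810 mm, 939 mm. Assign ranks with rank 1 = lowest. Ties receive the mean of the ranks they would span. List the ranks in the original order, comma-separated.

7, 9.5, 2, 9.5, 8, 2, 11, 2, 5, 12, 4, 6

Sorted (ascending): 625, 625, 625, 810, 936, 939, 998, 1164, 1193, 1193, 1368, 1433
The 3 values of 625 occupy positions 1–3 → average rank 2.
The 2 values of 1193 occupy positions 9–10 → average rank (9+10)/2 = 9.5.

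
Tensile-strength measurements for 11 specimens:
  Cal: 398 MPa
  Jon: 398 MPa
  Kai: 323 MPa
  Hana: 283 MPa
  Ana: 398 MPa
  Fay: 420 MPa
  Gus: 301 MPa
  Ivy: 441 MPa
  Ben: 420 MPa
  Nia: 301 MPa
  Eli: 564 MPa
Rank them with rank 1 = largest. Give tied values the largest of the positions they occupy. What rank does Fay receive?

4

Sorted (descending): 564, 441, 420, 420, 398, 398, 398, 323, 301, 301, 283
The 2 values of 420 occupy positions 3–4 → each gets rank 4.
The 3 values of 398 occupy positions 5–7 → each gets rank 7.
The 2 values of 301 occupy positions 9–10 → each gets rank 10.
Fay has value 420 MPa → rank 4.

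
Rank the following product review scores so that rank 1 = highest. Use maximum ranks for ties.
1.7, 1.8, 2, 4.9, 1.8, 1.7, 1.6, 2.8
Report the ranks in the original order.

Sorted (descending): 4.9, 2.8, 2, 1.8, 1.8, 1.7, 1.7, 1.6
The 2 values of 1.8 occupy positions 4–5 → each gets rank 5.
The 2 values of 1.7 occupy positions 6–7 → each gets rank 7.

7, 5, 3, 1, 5, 7, 8, 2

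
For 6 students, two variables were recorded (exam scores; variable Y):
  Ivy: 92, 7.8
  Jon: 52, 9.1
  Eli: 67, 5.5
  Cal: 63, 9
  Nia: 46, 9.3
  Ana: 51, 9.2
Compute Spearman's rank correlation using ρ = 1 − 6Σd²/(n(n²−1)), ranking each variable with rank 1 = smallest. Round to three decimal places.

-0.943

Ranks of variable 1: 6, 3, 5, 4, 1, 2
Ranks of variable 2: 2, 4, 1, 3, 6, 5
d = r₁ − r₂: 4, -1, 4, 1, -5, -3
d²: 16, 1, 16, 1, 25, 9; Σd² = 68
ρ = 1 − 6·68/(6·35) = 1 − 408/210 = -0.943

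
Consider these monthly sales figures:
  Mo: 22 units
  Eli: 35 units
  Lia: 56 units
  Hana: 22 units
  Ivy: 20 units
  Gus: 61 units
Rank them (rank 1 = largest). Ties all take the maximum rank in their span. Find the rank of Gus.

Sorted (descending): 61, 56, 35, 22, 22, 20
The 2 values of 22 occupy positions 4–5 → each gets rank 5.
Gus has value 61 units → rank 1.

1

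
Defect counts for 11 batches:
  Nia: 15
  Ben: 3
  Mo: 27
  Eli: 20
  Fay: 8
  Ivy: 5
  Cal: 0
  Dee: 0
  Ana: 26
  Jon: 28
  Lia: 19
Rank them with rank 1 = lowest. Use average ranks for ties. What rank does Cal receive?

1.5

Sorted (ascending): 0, 0, 3, 5, 8, 15, 19, 20, 26, 27, 28
The 2 values of 0 occupy positions 1–2 → average rank (1+2)/2 = 1.5.
Cal has value 0 → rank 1.5.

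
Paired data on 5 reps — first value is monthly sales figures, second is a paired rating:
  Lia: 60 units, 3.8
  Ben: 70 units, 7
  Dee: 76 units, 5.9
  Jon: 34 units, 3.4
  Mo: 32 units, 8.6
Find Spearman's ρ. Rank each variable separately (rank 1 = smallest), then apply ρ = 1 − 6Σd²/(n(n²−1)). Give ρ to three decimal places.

Ranks of variable 1: 3, 4, 5, 2, 1
Ranks of variable 2: 2, 4, 3, 1, 5
d = r₁ − r₂: 1, 0, 2, 1, -4
d²: 1, 0, 4, 1, 16; Σd² = 22
ρ = 1 − 6·22/(5·24) = 1 − 132/120 = -0.100

-0.100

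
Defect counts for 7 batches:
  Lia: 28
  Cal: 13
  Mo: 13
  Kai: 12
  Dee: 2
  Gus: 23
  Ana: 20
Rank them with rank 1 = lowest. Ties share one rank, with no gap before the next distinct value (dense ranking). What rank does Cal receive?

3

Sorted (ascending): 2, 12, 13, 13, 20, 23, 28
The 2 values of 13 share dense rank 3.
Remaining distinct values take the next consecutive integers.
Cal has value 13 → rank 3.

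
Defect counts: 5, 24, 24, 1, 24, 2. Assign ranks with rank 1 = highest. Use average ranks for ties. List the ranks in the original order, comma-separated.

Sorted (descending): 24, 24, 24, 5, 2, 1
The 3 values of 24 occupy positions 1–3 → average rank 2.

4, 2, 2, 6, 2, 5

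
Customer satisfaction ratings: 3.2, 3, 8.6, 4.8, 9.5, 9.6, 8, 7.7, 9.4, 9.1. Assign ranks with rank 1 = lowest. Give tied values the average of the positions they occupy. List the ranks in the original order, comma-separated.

Sorted (ascending): 3, 3.2, 4.8, 7.7, 8, 8.6, 9.1, 9.4, 9.5, 9.6
No ties — each value takes its position as its rank.

2, 1, 6, 3, 9, 10, 5, 4, 8, 7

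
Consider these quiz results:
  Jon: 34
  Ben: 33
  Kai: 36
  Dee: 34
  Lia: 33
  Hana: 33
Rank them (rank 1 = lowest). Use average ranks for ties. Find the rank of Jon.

Sorted (ascending): 33, 33, 33, 34, 34, 36
The 3 values of 33 occupy positions 1–3 → average rank 2.
The 2 values of 34 occupy positions 4–5 → average rank (4+5)/2 = 4.5.
Jon has value 34 → rank 4.5.

4.5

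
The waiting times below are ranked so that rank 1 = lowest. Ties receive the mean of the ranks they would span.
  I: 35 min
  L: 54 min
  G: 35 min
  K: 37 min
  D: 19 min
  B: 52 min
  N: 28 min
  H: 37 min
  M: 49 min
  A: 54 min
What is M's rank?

Sorted (ascending): 19, 28, 35, 35, 37, 37, 49, 52, 54, 54
The 2 values of 35 occupy positions 3–4 → average rank (3+4)/2 = 3.5.
The 2 values of 37 occupy positions 5–6 → average rank (5+6)/2 = 5.5.
The 2 values of 54 occupy positions 9–10 → average rank (9+10)/2 = 9.5.
M has value 49 min → rank 7.

7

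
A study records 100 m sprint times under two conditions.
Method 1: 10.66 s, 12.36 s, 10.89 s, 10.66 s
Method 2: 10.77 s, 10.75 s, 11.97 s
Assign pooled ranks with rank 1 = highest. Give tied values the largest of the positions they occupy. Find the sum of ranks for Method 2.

11

Sorted (descending): 12.36, 11.97, 10.89, 10.77, 10.75, 10.66, 10.66
The 2 values of 10.66 occupy positions 6–7 → each gets rank 7.
Method 2 values → pooled ranks: 10.77→4, 10.75→5, 11.97→2
Rank sum = 4 + 5 + 2 = 11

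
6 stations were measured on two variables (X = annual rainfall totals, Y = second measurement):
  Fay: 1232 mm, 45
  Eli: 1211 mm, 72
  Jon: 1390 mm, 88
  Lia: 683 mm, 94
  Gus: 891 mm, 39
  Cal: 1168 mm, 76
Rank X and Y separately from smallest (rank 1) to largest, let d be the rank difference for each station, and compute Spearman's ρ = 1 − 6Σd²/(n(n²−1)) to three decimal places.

Ranks of variable 1: 5, 4, 6, 1, 2, 3
Ranks of variable 2: 2, 3, 5, 6, 1, 4
d = r₁ − r₂: 3, 1, 1, -5, 1, -1
d²: 9, 1, 1, 25, 1, 1; Σd² = 38
ρ = 1 − 6·38/(6·35) = 1 − 228/210 = -0.086

-0.086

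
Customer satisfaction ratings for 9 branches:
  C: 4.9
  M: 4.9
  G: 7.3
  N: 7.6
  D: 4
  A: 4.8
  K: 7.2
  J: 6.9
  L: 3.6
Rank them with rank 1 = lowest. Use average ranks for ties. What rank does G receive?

Sorted (ascending): 3.6, 4, 4.8, 4.9, 4.9, 6.9, 7.2, 7.3, 7.6
The 2 values of 4.9 occupy positions 4–5 → average rank (4+5)/2 = 4.5.
G has value 7.3 → rank 8.

8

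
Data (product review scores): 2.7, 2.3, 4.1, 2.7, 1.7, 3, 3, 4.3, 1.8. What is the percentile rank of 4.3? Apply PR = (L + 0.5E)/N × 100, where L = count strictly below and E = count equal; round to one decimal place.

94.4

N = 9.
Strictly below 4.3: 8. Equal to 4.3: 1.
PR = (8 + 0.5·1)/9 × 100 = 94.4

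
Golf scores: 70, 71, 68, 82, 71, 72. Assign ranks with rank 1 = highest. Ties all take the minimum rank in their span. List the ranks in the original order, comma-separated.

Sorted (descending): 82, 72, 71, 71, 70, 68
The 2 values of 71 occupy positions 3–4 → each gets rank 3.

5, 3, 6, 1, 3, 2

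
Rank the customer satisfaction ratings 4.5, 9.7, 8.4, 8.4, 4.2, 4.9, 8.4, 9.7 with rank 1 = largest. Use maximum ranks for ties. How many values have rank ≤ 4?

Sorted (descending): 9.7, 9.7, 8.4, 8.4, 8.4, 4.9, 4.5, 4.2
The 2 values of 9.7 occupy positions 1–2 → each gets rank 2.
The 3 values of 8.4 occupy positions 3–5 → each gets rank 5.
Ranks ≤ 4: {2, 2} → 2 values.

2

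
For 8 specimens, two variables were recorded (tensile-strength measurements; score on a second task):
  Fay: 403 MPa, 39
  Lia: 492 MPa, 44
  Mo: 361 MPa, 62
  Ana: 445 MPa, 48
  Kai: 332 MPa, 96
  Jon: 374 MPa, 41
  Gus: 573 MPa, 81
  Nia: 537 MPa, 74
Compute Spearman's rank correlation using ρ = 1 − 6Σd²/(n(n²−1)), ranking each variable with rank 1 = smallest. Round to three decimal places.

Ranks of variable 1: 4, 6, 2, 5, 1, 3, 8, 7
Ranks of variable 2: 1, 3, 5, 4, 8, 2, 7, 6
d = r₁ − r₂: 3, 3, -3, 1, -7, 1, 1, 1
d²: 9, 9, 9, 1, 49, 1, 1, 1; Σd² = 80
ρ = 1 − 6·80/(8·63) = 1 − 480/504 = 0.048

0.048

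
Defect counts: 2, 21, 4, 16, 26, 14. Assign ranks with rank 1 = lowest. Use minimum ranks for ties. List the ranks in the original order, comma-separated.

1, 5, 2, 4, 6, 3

Sorted (ascending): 2, 4, 14, 16, 21, 26
No ties — each value takes its position as its rank.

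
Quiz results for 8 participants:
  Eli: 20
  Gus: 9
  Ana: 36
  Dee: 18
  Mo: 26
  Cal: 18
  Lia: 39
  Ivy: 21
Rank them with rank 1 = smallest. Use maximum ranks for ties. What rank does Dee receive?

3

Sorted (ascending): 9, 18, 18, 20, 21, 26, 36, 39
The 2 values of 18 occupy positions 2–3 → each gets rank 3.
Dee has value 18 → rank 3.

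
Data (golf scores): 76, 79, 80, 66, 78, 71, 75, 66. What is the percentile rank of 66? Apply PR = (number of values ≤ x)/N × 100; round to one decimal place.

N = 8.
Strictly below 66: 0. Equal to 66: 2.
PR = 2/8 × 100 = 25.0

25.0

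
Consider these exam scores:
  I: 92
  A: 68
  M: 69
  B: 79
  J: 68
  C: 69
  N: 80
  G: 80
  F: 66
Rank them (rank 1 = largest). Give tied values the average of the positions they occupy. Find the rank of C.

Sorted (descending): 92, 80, 80, 79, 69, 69, 68, 68, 66
The 2 values of 80 occupy positions 2–3 → average rank (2+3)/2 = 2.5.
The 2 values of 69 occupy positions 5–6 → average rank (5+6)/2 = 5.5.
The 2 values of 68 occupy positions 7–8 → average rank (7+8)/2 = 7.5.
C has value 69 → rank 5.5.

5.5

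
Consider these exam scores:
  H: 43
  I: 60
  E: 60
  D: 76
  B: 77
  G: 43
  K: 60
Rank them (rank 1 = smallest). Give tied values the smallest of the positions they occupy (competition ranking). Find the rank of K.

Sorted (ascending): 43, 43, 60, 60, 60, 76, 77
The 2 values of 43 occupy positions 1–2 → each gets rank 1.
The 3 values of 60 occupy positions 3–5 → each gets rank 3.
K has value 60 → rank 3.

3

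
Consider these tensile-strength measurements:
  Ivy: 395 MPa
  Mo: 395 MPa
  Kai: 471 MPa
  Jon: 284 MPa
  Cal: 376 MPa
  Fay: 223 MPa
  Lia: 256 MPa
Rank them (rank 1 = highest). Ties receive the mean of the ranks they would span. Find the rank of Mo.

Sorted (descending): 471, 395, 395, 376, 284, 256, 223
The 2 values of 395 occupy positions 2–3 → average rank (2+3)/2 = 2.5.
Mo has value 395 MPa → rank 2.5.

2.5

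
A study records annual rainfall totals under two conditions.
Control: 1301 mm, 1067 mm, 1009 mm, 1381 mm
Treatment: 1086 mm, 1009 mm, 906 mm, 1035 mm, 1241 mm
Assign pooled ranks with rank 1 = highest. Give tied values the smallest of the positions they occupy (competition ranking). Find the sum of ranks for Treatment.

29

Sorted (descending): 1381, 1301, 1241, 1086, 1067, 1035, 1009, 1009, 906
The 2 values of 1009 occupy positions 7–8 → each gets rank 7.
Treatment values → pooled ranks: 1086→4, 1009→7, 906→9, 1035→6, 1241→3
Rank sum = 4 + 7 + 9 + 6 + 3 = 29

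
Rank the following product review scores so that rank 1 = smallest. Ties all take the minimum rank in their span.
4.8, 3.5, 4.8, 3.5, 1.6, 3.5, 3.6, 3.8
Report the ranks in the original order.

7, 2, 7, 2, 1, 2, 5, 6

Sorted (ascending): 1.6, 3.5, 3.5, 3.5, 3.6, 3.8, 4.8, 4.8
The 3 values of 3.5 occupy positions 2–4 → each gets rank 2.
The 2 values of 4.8 occupy positions 7–8 → each gets rank 7.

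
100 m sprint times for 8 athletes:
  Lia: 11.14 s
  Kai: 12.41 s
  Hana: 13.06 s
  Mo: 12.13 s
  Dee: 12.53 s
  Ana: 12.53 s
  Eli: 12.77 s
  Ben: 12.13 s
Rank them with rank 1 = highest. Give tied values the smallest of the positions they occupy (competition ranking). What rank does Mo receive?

Sorted (descending): 13.06, 12.77, 12.53, 12.53, 12.41, 12.13, 12.13, 11.14
The 2 values of 12.53 occupy positions 3–4 → each gets rank 3.
The 2 values of 12.13 occupy positions 6–7 → each gets rank 6.
Mo has value 12.13 s → rank 6.

6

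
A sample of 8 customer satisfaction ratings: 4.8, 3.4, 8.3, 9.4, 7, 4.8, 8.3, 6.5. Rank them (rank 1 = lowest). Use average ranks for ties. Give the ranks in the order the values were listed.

2.5, 1, 6.5, 8, 5, 2.5, 6.5, 4

Sorted (ascending): 3.4, 4.8, 4.8, 6.5, 7, 8.3, 8.3, 9.4
The 2 values of 4.8 occupy positions 2–3 → average rank (2+3)/2 = 2.5.
The 2 values of 8.3 occupy positions 6–7 → average rank (6+7)/2 = 6.5.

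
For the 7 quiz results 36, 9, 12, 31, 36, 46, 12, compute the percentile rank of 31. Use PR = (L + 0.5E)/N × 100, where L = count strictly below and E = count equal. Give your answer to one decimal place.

50.0

N = 7.
Strictly below 31: 3. Equal to 31: 1.
PR = (3 + 0.5·1)/7 × 100 = 50.0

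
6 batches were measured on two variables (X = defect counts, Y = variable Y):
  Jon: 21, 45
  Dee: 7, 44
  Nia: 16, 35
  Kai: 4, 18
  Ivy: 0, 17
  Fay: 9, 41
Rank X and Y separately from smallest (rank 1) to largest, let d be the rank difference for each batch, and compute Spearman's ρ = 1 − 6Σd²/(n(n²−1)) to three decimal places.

0.771

Ranks of variable 1: 6, 3, 5, 2, 1, 4
Ranks of variable 2: 6, 5, 3, 2, 1, 4
d = r₁ − r₂: 0, -2, 2, 0, 0, 0
d²: 0, 4, 4, 0, 0, 0; Σd² = 8
ρ = 1 − 6·8/(6·35) = 1 − 48/210 = 0.771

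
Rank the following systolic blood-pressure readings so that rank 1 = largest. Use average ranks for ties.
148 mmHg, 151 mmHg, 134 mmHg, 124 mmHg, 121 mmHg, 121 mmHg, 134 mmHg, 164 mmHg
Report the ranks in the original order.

Sorted (descending): 164, 151, 148, 134, 134, 124, 121, 121
The 2 values of 134 occupy positions 4–5 → average rank (4+5)/2 = 4.5.
The 2 values of 121 occupy positions 7–8 → average rank (7+8)/2 = 7.5.

3, 2, 4.5, 6, 7.5, 7.5, 4.5, 1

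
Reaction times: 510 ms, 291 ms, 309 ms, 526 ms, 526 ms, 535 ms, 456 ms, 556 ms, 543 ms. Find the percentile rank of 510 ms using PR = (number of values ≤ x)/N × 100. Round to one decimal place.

N = 9.
Strictly below 510: 3. Equal to 510: 1.
PR = 4/9 × 100 = 44.4

44.4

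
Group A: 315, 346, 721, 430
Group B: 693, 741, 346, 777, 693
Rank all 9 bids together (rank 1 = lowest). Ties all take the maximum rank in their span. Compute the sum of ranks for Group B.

Sorted (ascending): 315, 346, 346, 430, 693, 693, 721, 741, 777
The 2 values of 346 occupy positions 2–3 → each gets rank 3.
The 2 values of 693 occupy positions 5–6 → each gets rank 6.
Group B values → pooled ranks: 693→6, 741→8, 346→3, 777→9, 693→6
Rank sum = 6 + 8 + 3 + 9 + 6 = 32

32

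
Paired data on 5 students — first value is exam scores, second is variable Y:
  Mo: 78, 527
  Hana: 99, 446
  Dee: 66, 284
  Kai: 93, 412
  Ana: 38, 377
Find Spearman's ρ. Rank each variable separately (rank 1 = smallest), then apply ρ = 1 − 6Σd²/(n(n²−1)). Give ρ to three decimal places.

0.600

Ranks of variable 1: 3, 5, 2, 4, 1
Ranks of variable 2: 5, 4, 1, 3, 2
d = r₁ − r₂: -2, 1, 1, 1, -1
d²: 4, 1, 1, 1, 1; Σd² = 8
ρ = 1 − 6·8/(5·24) = 1 − 48/120 = 0.600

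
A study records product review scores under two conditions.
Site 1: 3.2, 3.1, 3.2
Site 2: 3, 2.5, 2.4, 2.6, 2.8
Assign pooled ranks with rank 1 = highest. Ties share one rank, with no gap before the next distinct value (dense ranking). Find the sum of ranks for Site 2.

25

Sorted (descending): 3.2, 3.2, 3.1, 3, 2.8, 2.6, 2.5, 2.4
The 2 values of 3.2 share dense rank 1.
Remaining distinct values take the next consecutive integers.
Site 2 values → pooled ranks: 3→3, 2.5→6, 2.4→7, 2.6→5, 2.8→4
Rank sum = 3 + 6 + 7 + 5 + 4 = 25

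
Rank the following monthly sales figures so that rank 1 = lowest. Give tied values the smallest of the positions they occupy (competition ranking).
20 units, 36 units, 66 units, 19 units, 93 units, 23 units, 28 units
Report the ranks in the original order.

2, 5, 6, 1, 7, 3, 4

Sorted (ascending): 19, 20, 23, 28, 36, 66, 93
No ties — each value takes its position as its rank.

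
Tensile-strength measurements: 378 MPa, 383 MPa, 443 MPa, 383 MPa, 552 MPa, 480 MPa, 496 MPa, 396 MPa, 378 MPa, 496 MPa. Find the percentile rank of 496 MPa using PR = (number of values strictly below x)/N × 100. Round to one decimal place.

N = 10.
Strictly below 496: 7. Equal to 496: 2.
PR = 7/10 × 100 = 70.0

70.0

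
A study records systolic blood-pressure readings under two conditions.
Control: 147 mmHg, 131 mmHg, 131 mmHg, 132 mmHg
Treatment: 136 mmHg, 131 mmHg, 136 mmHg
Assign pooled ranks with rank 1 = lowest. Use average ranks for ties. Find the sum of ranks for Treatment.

13

Sorted (ascending): 131, 131, 131, 132, 136, 136, 147
The 3 values of 131 occupy positions 1–3 → average rank 2.
The 2 values of 136 occupy positions 5–6 → average rank (5+6)/2 = 5.5.
Treatment values → pooled ranks: 136→5.5, 131→2, 136→5.5
Rank sum = 5.5 + 2 + 5.5 = 13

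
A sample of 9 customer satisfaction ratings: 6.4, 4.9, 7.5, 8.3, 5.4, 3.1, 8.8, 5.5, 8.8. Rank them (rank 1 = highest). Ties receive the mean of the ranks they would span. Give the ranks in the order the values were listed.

5, 8, 4, 3, 7, 9, 1.5, 6, 1.5

Sorted (descending): 8.8, 8.8, 8.3, 7.5, 6.4, 5.5, 5.4, 4.9, 3.1
The 2 values of 8.8 occupy positions 1–2 → average rank (1+2)/2 = 1.5.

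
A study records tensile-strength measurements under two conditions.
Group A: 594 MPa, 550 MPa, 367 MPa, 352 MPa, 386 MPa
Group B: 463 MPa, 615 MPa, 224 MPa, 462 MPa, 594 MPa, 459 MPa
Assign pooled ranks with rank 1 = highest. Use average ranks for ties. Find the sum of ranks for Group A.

33.5

Sorted (descending): 615, 594, 594, 550, 463, 462, 459, 386, 367, 352, 224
The 2 values of 594 occupy positions 2–3 → average rank (2+3)/2 = 2.5.
Group A values → pooled ranks: 594→2.5, 550→4, 367→9, 352→10, 386→8
Rank sum = 2.5 + 4 + 9 + 10 + 8 = 33.5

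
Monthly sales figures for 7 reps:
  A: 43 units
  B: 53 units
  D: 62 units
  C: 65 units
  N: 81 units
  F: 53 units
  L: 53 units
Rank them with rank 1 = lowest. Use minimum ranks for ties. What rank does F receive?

Sorted (ascending): 43, 53, 53, 53, 62, 65, 81
The 3 values of 53 occupy positions 2–4 → each gets rank 2.
F has value 53 units → rank 2.

2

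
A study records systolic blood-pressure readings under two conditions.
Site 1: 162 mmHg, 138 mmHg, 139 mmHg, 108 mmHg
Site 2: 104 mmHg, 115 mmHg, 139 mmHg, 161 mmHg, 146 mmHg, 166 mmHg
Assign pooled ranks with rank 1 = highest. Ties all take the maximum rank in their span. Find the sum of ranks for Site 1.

24

Sorted (descending): 166, 162, 161, 146, 139, 139, 138, 115, 108, 104
The 2 values of 139 occupy positions 5–6 → each gets rank 6.
Site 1 values → pooled ranks: 162→2, 138→7, 139→6, 108→9
Rank sum = 2 + 7 + 6 + 9 = 24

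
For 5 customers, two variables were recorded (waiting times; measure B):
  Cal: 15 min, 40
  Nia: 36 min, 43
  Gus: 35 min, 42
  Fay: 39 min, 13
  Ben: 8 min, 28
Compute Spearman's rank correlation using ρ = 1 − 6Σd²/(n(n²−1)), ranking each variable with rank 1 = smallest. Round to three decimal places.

0.000

Ranks of variable 1: 2, 4, 3, 5, 1
Ranks of variable 2: 3, 5, 4, 1, 2
d = r₁ − r₂: -1, -1, -1, 4, -1
d²: 1, 1, 1, 16, 1; Σd² = 20
ρ = 1 − 6·20/(5·24) = 1 − 120/120 = 0.000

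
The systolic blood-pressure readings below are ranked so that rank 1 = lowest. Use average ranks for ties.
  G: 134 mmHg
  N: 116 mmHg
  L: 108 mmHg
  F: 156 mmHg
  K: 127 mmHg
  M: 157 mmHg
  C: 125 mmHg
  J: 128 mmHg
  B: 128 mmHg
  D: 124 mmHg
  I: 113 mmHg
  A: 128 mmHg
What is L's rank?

1

Sorted (ascending): 108, 113, 116, 124, 125, 127, 128, 128, 128, 134, 156, 157
The 3 values of 128 occupy positions 7–9 → average rank 8.
L has value 108 mmHg → rank 1.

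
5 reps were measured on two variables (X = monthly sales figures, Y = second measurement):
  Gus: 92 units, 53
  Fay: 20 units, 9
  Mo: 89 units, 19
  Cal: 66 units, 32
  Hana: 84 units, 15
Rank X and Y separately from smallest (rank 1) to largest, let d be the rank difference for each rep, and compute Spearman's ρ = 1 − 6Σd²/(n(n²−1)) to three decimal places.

0.700

Ranks of variable 1: 5, 1, 4, 2, 3
Ranks of variable 2: 5, 1, 3, 4, 2
d = r₁ − r₂: 0, 0, 1, -2, 1
d²: 0, 0, 1, 4, 1; Σd² = 6
ρ = 1 − 6·6/(5·24) = 1 − 36/120 = 0.700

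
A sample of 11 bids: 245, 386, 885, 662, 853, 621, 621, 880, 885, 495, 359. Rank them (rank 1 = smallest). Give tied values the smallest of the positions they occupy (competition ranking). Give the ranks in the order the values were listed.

Sorted (ascending): 245, 359, 386, 495, 621, 621, 662, 853, 880, 885, 885
The 2 values of 621 occupy positions 5–6 → each gets rank 5.
The 2 values of 885 occupy positions 10–11 → each gets rank 10.

1, 3, 10, 7, 8, 5, 5, 9, 10, 4, 2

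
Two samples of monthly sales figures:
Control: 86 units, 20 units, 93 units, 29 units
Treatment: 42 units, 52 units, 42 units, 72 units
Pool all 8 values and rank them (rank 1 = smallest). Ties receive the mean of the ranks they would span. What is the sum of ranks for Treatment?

18

Sorted (ascending): 20, 29, 42, 42, 52, 72, 86, 93
The 2 values of 42 occupy positions 3–4 → average rank (3+4)/2 = 3.5.
Treatment values → pooled ranks: 42→3.5, 52→5, 42→3.5, 72→6
Rank sum = 3.5 + 5 + 3.5 + 6 = 18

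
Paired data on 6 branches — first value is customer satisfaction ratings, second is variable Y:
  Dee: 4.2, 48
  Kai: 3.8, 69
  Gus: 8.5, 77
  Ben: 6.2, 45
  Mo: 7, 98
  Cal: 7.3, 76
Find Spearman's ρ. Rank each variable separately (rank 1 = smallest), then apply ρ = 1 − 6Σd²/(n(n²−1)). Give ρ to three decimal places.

0.600

Ranks of variable 1: 2, 1, 6, 3, 4, 5
Ranks of variable 2: 2, 3, 5, 1, 6, 4
d = r₁ − r₂: 0, -2, 1, 2, -2, 1
d²: 0, 4, 1, 4, 4, 1; Σd² = 14
ρ = 1 − 6·14/(6·35) = 1 − 84/210 = 0.600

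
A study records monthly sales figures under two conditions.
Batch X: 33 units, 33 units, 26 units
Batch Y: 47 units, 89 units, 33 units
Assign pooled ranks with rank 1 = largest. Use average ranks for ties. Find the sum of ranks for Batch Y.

Sorted (descending): 89, 47, 33, 33, 33, 26
The 3 values of 33 occupy positions 3–5 → average rank 4.
Batch Y values → pooled ranks: 47→2, 89→1, 33→4
Rank sum = 2 + 1 + 4 = 7

7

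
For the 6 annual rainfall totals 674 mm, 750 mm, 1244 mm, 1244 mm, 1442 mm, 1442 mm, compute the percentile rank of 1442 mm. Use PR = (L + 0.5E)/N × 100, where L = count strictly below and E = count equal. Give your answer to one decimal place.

83.3

N = 6.
Strictly below 1442: 4. Equal to 1442: 2.
PR = (4 + 0.5·2)/6 × 100 = 83.3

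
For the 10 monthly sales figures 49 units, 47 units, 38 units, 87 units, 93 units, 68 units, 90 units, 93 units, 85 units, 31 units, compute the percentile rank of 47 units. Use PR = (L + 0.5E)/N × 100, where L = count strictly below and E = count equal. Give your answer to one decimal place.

N = 10.
Strictly below 47: 2. Equal to 47: 1.
PR = (2 + 0.5·1)/10 × 100 = 25.0

25.0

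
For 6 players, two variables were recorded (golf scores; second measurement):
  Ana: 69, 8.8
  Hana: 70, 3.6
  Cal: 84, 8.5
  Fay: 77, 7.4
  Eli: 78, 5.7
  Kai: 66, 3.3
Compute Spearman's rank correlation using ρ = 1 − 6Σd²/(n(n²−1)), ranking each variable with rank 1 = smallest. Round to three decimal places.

Ranks of variable 1: 2, 3, 6, 4, 5, 1
Ranks of variable 2: 6, 2, 5, 4, 3, 1
d = r₁ − r₂: -4, 1, 1, 0, 2, 0
d²: 16, 1, 1, 0, 4, 0; Σd² = 22
ρ = 1 − 6·22/(6·35) = 1 − 132/210 = 0.371

0.371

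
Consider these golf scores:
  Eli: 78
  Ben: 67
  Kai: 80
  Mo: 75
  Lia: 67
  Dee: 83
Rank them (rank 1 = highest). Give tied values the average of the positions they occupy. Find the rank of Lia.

5.5

Sorted (descending): 83, 80, 78, 75, 67, 67
The 2 values of 67 occupy positions 5–6 → average rank (5+6)/2 = 5.5.
Lia has value 67 → rank 5.5.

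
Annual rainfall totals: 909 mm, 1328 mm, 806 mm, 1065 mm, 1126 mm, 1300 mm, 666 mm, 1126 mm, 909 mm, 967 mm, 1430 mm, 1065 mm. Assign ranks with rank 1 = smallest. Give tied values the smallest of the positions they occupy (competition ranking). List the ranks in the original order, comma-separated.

3, 11, 2, 6, 8, 10, 1, 8, 3, 5, 12, 6

Sorted (ascending): 666, 806, 909, 909, 967, 1065, 1065, 1126, 1126, 1300, 1328, 1430
The 2 values of 909 occupy positions 3–4 → each gets rank 3.
The 2 values of 1065 occupy positions 6–7 → each gets rank 6.
The 2 values of 1126 occupy positions 8–9 → each gets rank 8.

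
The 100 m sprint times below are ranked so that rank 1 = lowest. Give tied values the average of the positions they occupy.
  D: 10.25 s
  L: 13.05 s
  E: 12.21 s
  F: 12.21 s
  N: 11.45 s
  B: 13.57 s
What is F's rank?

Sorted (ascending): 10.25, 11.45, 12.21, 12.21, 13.05, 13.57
The 2 values of 12.21 occupy positions 3–4 → average rank (3+4)/2 = 3.5.
F has value 12.21 s → rank 3.5.

3.5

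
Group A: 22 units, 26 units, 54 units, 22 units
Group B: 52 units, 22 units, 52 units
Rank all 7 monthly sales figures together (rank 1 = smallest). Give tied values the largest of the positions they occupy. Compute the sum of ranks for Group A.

17

Sorted (ascending): 22, 22, 22, 26, 52, 52, 54
The 3 values of 22 occupy positions 1–3 → each gets rank 3.
The 2 values of 52 occupy positions 5–6 → each gets rank 6.
Group A values → pooled ranks: 22→3, 26→4, 54→7, 22→3
Rank sum = 3 + 4 + 7 + 3 = 17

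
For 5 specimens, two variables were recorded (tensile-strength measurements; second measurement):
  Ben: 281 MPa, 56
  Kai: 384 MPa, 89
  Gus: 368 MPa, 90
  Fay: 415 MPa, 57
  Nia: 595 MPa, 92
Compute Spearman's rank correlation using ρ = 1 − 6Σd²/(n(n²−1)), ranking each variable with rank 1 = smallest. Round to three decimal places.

0.600

Ranks of variable 1: 1, 3, 2, 4, 5
Ranks of variable 2: 1, 3, 4, 2, 5
d = r₁ − r₂: 0, 0, -2, 2, 0
d²: 0, 0, 4, 4, 0; Σd² = 8
ρ = 1 − 6·8/(5·24) = 1 − 48/120 = 0.600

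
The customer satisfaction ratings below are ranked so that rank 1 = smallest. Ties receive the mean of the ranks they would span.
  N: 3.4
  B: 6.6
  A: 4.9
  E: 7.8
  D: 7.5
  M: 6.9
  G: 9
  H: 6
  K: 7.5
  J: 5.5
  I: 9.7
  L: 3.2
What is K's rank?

Sorted (ascending): 3.2, 3.4, 4.9, 5.5, 6, 6.6, 6.9, 7.5, 7.5, 7.8, 9, 9.7
The 2 values of 7.5 occupy positions 8–9 → average rank (8+9)/2 = 8.5.
K has value 7.5 → rank 8.5.

8.5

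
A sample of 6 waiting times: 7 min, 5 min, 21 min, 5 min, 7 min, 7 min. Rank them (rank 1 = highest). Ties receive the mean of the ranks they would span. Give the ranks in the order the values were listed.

3, 5.5, 1, 5.5, 3, 3

Sorted (descending): 21, 7, 7, 7, 5, 5
The 3 values of 7 occupy positions 2–4 → average rank 3.
The 2 values of 5 occupy positions 5–6 → average rank (5+6)/2 = 5.5.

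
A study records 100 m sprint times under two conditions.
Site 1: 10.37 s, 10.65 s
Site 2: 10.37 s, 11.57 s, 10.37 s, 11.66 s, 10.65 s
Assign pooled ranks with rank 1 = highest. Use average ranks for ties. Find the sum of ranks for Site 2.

Sorted (descending): 11.66, 11.57, 10.65, 10.65, 10.37, 10.37, 10.37
The 2 values of 10.65 occupy positions 3–4 → average rank (3+4)/2 = 3.5.
The 3 values of 10.37 occupy positions 5–7 → average rank 6.
Site 2 values → pooled ranks: 10.37→6, 11.57→2, 10.37→6, 11.66→1, 10.65→3.5
Rank sum = 6 + 2 + 6 + 1 + 3.5 = 18.5

18.5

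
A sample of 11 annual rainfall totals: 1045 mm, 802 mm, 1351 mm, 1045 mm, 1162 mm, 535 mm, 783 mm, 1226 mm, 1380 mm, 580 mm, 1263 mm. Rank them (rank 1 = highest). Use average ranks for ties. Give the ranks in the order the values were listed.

6.5, 8, 2, 6.5, 5, 11, 9, 4, 1, 10, 3

Sorted (descending): 1380, 1351, 1263, 1226, 1162, 1045, 1045, 802, 783, 580, 535
The 2 values of 1045 occupy positions 6–7 → average rank (6+7)/2 = 6.5.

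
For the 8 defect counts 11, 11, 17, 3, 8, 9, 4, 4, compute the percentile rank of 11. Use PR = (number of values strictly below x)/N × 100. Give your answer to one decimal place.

62.5

N = 8.
Strictly below 11: 5. Equal to 11: 2.
PR = 5/8 × 100 = 62.5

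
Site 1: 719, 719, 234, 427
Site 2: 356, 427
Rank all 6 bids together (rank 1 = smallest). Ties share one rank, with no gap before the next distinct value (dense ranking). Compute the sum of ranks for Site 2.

5

Sorted (ascending): 234, 356, 427, 427, 719, 719
The 2 values of 427 share dense rank 3.
The 2 values of 719 share dense rank 4.
Remaining distinct values take the next consecutive integers.
Site 2 values → pooled ranks: 356→2, 427→3
Rank sum = 2 + 3 = 5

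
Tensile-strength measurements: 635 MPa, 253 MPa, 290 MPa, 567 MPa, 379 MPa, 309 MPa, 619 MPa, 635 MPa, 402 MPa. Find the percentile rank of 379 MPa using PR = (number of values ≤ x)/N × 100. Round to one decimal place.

N = 9.
Strictly below 379: 3. Equal to 379: 1.
PR = 4/9 × 100 = 44.4

44.4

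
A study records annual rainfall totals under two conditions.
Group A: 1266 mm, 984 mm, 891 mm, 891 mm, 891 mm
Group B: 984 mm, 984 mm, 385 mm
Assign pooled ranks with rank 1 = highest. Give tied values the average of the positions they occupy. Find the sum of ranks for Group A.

22

Sorted (descending): 1266, 984, 984, 984, 891, 891, 891, 385
The 3 values of 984 occupy positions 2–4 → average rank 3.
The 3 values of 891 occupy positions 5–7 → average rank 6.
Group A values → pooled ranks: 1266→1, 984→3, 891→6, 891→6, 891→6
Rank sum = 1 + 3 + 6 + 6 + 6 = 22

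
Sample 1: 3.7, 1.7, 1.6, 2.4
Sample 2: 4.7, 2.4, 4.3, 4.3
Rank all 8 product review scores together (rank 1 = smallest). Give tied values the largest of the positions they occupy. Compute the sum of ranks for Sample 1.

12

Sorted (ascending): 1.6, 1.7, 2.4, 2.4, 3.7, 4.3, 4.3, 4.7
The 2 values of 2.4 occupy positions 3–4 → each gets rank 4.
The 2 values of 4.3 occupy positions 6–7 → each gets rank 7.
Sample 1 values → pooled ranks: 3.7→5, 1.7→2, 1.6→1, 2.4→4
Rank sum = 5 + 2 + 1 + 4 = 12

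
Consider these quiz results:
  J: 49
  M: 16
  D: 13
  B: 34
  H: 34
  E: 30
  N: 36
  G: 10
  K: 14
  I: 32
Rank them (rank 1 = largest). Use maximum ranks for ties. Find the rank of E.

Sorted (descending): 49, 36, 34, 34, 32, 30, 16, 14, 13, 10
The 2 values of 34 occupy positions 3–4 → each gets rank 4.
E has value 30 → rank 6.

6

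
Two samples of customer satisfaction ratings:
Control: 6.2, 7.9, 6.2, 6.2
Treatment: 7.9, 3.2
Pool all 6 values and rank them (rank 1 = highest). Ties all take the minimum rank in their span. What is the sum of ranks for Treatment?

7

Sorted (descending): 7.9, 7.9, 6.2, 6.2, 6.2, 3.2
The 2 values of 7.9 occupy positions 1–2 → each gets rank 1.
The 3 values of 6.2 occupy positions 3–5 → each gets rank 3.
Treatment values → pooled ranks: 7.9→1, 3.2→6
Rank sum = 1 + 6 = 7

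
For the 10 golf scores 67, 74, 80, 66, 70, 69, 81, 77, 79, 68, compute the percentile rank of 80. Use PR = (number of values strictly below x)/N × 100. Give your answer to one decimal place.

80.0

N = 10.
Strictly below 80: 8. Equal to 80: 1.
PR = 8/10 × 100 = 80.0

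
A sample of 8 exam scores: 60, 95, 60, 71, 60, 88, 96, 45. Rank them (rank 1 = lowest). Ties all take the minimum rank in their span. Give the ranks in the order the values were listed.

Sorted (ascending): 45, 60, 60, 60, 71, 88, 95, 96
The 3 values of 60 occupy positions 2–4 → each gets rank 2.

2, 7, 2, 5, 2, 6, 8, 1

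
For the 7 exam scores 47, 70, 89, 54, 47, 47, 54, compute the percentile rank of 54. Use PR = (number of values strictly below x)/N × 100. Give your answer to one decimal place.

N = 7.
Strictly below 54: 3. Equal to 54: 2.
PR = 3/7 × 100 = 42.9

42.9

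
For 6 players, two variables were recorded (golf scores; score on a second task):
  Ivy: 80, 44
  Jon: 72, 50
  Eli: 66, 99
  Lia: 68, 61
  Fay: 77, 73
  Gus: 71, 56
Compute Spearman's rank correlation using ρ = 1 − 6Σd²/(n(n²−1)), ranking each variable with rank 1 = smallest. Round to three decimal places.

Ranks of variable 1: 6, 4, 1, 2, 5, 3
Ranks of variable 2: 1, 2, 6, 4, 5, 3
d = r₁ − r₂: 5, 2, -5, -2, 0, 0
d²: 25, 4, 25, 4, 0, 0; Σd² = 58
ρ = 1 − 6·58/(6·35) = 1 − 348/210 = -0.657

-0.657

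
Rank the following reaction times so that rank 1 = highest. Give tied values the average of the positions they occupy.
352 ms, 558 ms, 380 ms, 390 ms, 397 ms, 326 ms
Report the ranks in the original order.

5, 1, 4, 3, 2, 6

Sorted (descending): 558, 397, 390, 380, 352, 326
No ties — each value takes its position as its rank.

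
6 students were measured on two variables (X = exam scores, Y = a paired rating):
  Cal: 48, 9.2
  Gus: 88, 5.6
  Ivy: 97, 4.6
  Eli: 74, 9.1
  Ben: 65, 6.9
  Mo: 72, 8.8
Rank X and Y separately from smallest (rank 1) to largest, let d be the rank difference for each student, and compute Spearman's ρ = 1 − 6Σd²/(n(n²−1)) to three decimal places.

-0.771

Ranks of variable 1: 1, 5, 6, 4, 2, 3
Ranks of variable 2: 6, 2, 1, 5, 3, 4
d = r₁ − r₂: -5, 3, 5, -1, -1, -1
d²: 25, 9, 25, 1, 1, 1; Σd² = 62
ρ = 1 − 6·62/(6·35) = 1 − 372/210 = -0.771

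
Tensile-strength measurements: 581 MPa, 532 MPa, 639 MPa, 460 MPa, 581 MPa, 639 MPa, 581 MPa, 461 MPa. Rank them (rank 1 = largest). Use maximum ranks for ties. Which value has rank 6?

Sorted (descending): 639, 639, 581, 581, 581, 532, 461, 460
The 2 values of 639 occupy positions 1–2 → each gets rank 2.
The 3 values of 581 occupy positions 3–5 → each gets rank 5.
Rank 6 → value 532.

532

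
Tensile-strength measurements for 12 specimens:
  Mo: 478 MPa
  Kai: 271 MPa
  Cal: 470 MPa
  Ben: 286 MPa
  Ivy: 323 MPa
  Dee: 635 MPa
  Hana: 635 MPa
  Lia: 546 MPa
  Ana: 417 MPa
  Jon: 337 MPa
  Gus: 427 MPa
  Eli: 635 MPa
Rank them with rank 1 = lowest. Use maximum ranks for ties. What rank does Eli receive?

12

Sorted (ascending): 271, 286, 323, 337, 417, 427, 470, 478, 546, 635, 635, 635
The 3 values of 635 occupy positions 10–12 → each gets rank 12.
Eli has value 635 MPa → rank 12.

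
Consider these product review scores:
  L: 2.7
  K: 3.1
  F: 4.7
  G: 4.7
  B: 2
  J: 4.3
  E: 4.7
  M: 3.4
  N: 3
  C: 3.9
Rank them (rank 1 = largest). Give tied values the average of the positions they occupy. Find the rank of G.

Sorted (descending): 4.7, 4.7, 4.7, 4.3, 3.9, 3.4, 3.1, 3, 2.7, 2
The 3 values of 4.7 occupy positions 1–3 → average rank 2.
G has value 4.7 → rank 2.

2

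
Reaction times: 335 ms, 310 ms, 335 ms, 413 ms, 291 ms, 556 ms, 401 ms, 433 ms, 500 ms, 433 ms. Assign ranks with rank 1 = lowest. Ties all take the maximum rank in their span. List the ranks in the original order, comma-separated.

4, 2, 4, 6, 1, 10, 5, 8, 9, 8

Sorted (ascending): 291, 310, 335, 335, 401, 413, 433, 433, 500, 556
The 2 values of 335 occupy positions 3–4 → each gets rank 4.
The 2 values of 433 occupy positions 7–8 → each gets rank 8.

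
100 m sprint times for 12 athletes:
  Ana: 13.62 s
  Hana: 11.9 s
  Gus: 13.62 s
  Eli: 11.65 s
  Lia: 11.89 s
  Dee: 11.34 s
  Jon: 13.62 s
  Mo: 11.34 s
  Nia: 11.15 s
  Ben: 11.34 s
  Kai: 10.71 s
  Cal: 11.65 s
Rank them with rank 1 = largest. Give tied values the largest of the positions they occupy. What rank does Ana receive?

Sorted (descending): 13.62, 13.62, 13.62, 11.9, 11.89, 11.65, 11.65, 11.34, 11.34, 11.34, 11.15, 10.71
The 3 values of 13.62 occupy positions 1–3 → each gets rank 3.
The 2 values of 11.65 occupy positions 6–7 → each gets rank 7.
The 3 values of 11.34 occupy positions 8–10 → each gets rank 10.
Ana has value 13.62 s → rank 3.

3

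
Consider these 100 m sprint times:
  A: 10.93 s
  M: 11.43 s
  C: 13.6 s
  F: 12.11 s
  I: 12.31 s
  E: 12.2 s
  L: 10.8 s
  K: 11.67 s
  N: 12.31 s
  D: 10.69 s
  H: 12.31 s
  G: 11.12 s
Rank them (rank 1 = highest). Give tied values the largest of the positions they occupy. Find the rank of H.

Sorted (descending): 13.6, 12.31, 12.31, 12.31, 12.2, 12.11, 11.67, 11.43, 11.12, 10.93, 10.8, 10.69
The 3 values of 12.31 occupy positions 2–4 → each gets rank 4.
H has value 12.31 s → rank 4.

4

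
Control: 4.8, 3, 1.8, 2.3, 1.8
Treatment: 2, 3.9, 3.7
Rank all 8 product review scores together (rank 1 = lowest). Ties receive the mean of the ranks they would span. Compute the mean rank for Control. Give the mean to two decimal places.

4.00

Sorted (ascending): 1.8, 1.8, 2, 2.3, 3, 3.7, 3.9, 4.8
The 2 values of 1.8 occupy positions 1–2 → average rank (1+2)/2 = 1.5.
Control values → pooled ranks: 4.8→8, 3→5, 1.8→1.5, 2.3→4, 1.8→1.5
Mean rank = (8 + 5 + 1.5 + 4 + 1.5) / 5 = 4.00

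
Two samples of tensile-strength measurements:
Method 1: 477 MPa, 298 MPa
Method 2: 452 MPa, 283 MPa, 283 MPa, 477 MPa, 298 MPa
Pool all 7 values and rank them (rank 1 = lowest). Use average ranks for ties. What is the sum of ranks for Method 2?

18

Sorted (ascending): 283, 283, 298, 298, 452, 477, 477
The 2 values of 283 occupy positions 1–2 → average rank (1+2)/2 = 1.5.
The 2 values of 298 occupy positions 3–4 → average rank (3+4)/2 = 3.5.
The 2 values of 477 occupy positions 6–7 → average rank (6+7)/2 = 6.5.
Method 2 values → pooled ranks: 452→5, 283→1.5, 283→1.5, 477→6.5, 298→3.5
Rank sum = 5 + 1.5 + 1.5 + 6.5 + 3.5 = 18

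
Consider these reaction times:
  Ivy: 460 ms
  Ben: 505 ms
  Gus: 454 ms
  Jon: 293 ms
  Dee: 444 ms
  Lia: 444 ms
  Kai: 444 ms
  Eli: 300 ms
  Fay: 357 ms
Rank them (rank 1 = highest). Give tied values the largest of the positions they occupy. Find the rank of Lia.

6

Sorted (descending): 505, 460, 454, 444, 444, 444, 357, 300, 293
The 3 values of 444 occupy positions 4–6 → each gets rank 6.
Lia has value 444 ms → rank 6.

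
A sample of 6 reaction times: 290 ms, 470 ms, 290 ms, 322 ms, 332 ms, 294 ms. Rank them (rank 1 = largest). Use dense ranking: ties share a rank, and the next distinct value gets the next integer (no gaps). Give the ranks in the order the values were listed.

5, 1, 5, 3, 2, 4

Sorted (descending): 470, 332, 322, 294, 290, 290
The 2 values of 290 share dense rank 5.
Remaining distinct values take the next consecutive integers.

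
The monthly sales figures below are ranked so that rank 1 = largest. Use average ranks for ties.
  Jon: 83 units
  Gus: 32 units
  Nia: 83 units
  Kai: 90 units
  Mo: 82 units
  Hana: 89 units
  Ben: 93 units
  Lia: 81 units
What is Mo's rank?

Sorted (descending): 93, 90, 89, 83, 83, 82, 81, 32
The 2 values of 83 occupy positions 4–5 → average rank (4+5)/2 = 4.5.
Mo has value 82 units → rank 6.

6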